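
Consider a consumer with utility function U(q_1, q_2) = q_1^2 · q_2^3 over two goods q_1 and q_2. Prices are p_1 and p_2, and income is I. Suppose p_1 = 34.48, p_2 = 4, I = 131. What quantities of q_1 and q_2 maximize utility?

At p_1=34.48, p_2=4, I=131: q_1* = 0.4·131/34.48 = 1.5197, q_2* = 19.65.

q_1* = 1.5197, q_2* = 19.65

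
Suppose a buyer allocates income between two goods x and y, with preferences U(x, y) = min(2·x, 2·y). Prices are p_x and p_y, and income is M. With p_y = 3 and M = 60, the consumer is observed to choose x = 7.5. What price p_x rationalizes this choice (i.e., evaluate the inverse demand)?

p_x = 5

With perfect complements, no substitution: consume in ratio x:y = 2:2.
Budget: p_x·x + p_y·x = M, so (2·p_x + 2·p_y)·x = 2·M.
Demand: x*(p_x,p_y,M) = 2·M/(2·p_x + 2·p_y), y* = 2·M/(2·p_x + 2·p_y).
Set x* = 7.5 in the demand function and solve for p_x: p_x = 5.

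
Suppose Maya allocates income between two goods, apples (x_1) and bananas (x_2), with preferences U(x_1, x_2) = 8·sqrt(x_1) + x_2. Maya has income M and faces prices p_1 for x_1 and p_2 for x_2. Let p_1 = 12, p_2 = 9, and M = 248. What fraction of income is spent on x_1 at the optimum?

share on x_1 = 0.4355

Set MRS = p_1/p_2: 4·x_1^(−1/2) = p_1/p_2.
Solve: √x_1 = 4·p_2/p_1, so x_1*(p_1,p_2) = (4·p_2/p_1)², and x_2* = (M − p_1·x_1*)/p_2.
Plugging in: x_1* = (4·9/12)² = 9, x_2* = 15.5556.
Expenditure on x_1: 12·9 = 108; share = 0.4355.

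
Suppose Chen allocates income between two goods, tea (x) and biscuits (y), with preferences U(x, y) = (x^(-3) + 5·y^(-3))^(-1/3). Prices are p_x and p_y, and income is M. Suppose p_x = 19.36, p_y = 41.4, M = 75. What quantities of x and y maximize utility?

MRS = MU_x/MU_y = (1/5)·(y/x)^(4). Set equal to p_x/p_y.
Solve for the ratio: y/x = [5·p_x/p_y]^(0.25).
With the ratio pinned down, the budget gives x* = M/(p_x + p_y·(y/x)) and y* = (y/x)·x*.
Numerically y/x = 1.23657, so x* = 75/(19.36 + 41.4·1.23657) = 1.063 and y* = 1.23657·1.063 = 1.3145.

x* = 1.063, y* = 1.3145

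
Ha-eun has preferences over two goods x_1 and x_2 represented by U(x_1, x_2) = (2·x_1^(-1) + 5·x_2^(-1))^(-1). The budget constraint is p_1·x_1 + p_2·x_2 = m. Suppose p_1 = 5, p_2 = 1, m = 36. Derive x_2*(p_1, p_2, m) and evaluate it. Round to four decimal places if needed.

x_2* = 14.9117

Numerically x_2/x_1 = 3.535534, so x_1* = 36/(5 + 1·3.535534) = 4.2177 and x_2* = 3.535534·4.2177 = 14.9117.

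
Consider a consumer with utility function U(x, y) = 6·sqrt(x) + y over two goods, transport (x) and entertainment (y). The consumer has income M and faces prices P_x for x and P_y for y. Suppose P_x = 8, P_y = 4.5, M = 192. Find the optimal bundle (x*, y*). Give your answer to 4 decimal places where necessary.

x* = 2.8477, y* = 37.6042

MU_x = 3/√x, MU_y = 1. Tangency: 3/√x = P_x/P_y.
Solve: √x = 3·P_y/P_x, so x*(P_x,P_y) = (3·P_y/P_x)², and y* = (M − P_x·x*)/P_y.
Plugging in: x* = (3·4.5/8)² = 2.8477, y* = 37.6042.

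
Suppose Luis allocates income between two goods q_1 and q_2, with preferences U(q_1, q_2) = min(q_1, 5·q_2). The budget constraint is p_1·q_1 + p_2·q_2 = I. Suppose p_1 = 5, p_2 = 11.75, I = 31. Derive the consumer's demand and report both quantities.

With perfect complements, no substitution: consume in ratio q_1:q_2 = 5:1.
Budget: p_1·q_1 + p_2·(1/5)·q_1 = I, so (5·p_1 + p_2)·q_1 = 5·I.
Demand: q_1*(p_1,p_2,I) = 5·I/(5·p_1 + p_2), q_2* = I/(5·p_1 + p_2).
Here 5·5 + 11.75 = 36.75, giving q_1* = 4.2177 and q_2* = 0.8435.

q_1* = 4.2177, q_2* = 0.8435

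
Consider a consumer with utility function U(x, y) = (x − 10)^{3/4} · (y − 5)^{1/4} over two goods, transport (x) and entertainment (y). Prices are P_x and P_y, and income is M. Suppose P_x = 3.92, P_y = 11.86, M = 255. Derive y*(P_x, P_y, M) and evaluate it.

Let x' = x−10, y' = y−5. MRS = 3·y'/x' = P_x/P_y.
Substituting into the budget: x* = 10 + 0.75·(M − 10·P_x − 5·P_y)/P_x, and y* = 5 + 0.25·(…)/P_y.
Discretionary income = 255 − 10·3.92 − 5·11.86 = 156.5; y* = 5 + 0.25·156.5/11.86 = 8.2989.

y* = 8.2989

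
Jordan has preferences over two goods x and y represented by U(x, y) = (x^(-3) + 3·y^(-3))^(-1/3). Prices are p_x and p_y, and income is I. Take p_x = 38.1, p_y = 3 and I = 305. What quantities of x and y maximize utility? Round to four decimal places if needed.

From the CES first-order condition, (1/3)·(y/x)^(4) = p_x/p_y.
Solve for the ratio: y/x = [3·p_x/p_y]^(0.25).
Substitute y = (y/x)·x into the budget: x* = I/(p_x + p_y·(y/x)).
Numerically y/x = 2.484456, so x* = 305/(38.1 + 3·2.484456) = 6.6954 and y* = 2.484456·6.6954 = 16.6345.

x* = 6.6954, y* = 16.6345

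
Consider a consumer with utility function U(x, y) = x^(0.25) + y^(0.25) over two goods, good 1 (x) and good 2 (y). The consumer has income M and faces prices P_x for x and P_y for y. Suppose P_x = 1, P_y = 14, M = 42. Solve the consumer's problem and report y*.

From the CES first-order condition, (y/x)^(0.75) = P_x/P_y.
Hence y/x = (P_x/P_y)^(1/(0.75)), i.e. raised to the 4/3 power.
Substitute y = (y/x)·x into the budget: x* = M/(P_x + P_y·(y/x)).
Numerically y/x = 0.029637, so x* = 42/(1 + 14·0.029637) = 29.6838 and y* = 0.029637·29.6838 = 0.8797.

y* = 0.8797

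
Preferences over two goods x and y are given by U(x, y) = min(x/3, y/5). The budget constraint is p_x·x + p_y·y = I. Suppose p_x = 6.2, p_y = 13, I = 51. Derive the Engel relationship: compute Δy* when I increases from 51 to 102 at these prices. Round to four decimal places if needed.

Leontief preferences: the optimum is at the kink where x/3 = y/5, i.e. y = (5/3)·x.
Budget: p_x·x + p_y·(5/3)·x = I, so (3·p_x + 5·p_y)·x = 3·I.
Demand: x*(p_x,p_y,I) = 3·I/(3·p_x + 5·p_y), y* = 5·I/(3·p_x + 5·p_y).
Here 3·6.2 + 5·13 = 83.6, giving y* = 3.0502.
At I' = 102: y* = 6.1005. Change: 6.1005 − 3.0502 = 3.0502.

Δy* = 3.0502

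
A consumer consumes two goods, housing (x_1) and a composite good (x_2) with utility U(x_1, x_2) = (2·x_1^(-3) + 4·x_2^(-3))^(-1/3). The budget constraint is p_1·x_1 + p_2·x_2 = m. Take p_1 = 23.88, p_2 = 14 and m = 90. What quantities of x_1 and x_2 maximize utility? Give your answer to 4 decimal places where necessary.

x_1* = 2.0976, x_2* = 2.8507

MRS = MU_x_1/MU_x_2 = (1/2)·(x_2/x_1)^(4). Set equal to p_1/p_2.
Hence x_2/x_1 = (2·p_1/p_2)^(1/(4)), i.e. raised to the 0.25 power.
Substitute x_2 = (x_2/x_1)·x_1 into the budget: x_1* = m/(p_1 + p_2·(x_2/x_1)).
Numerically x_2/x_1 = 1.359046, so x_1* = 90/(23.88 + 14·1.359046) = 2.0976 and x_2* = 1.359046·2.0976 = 2.8507.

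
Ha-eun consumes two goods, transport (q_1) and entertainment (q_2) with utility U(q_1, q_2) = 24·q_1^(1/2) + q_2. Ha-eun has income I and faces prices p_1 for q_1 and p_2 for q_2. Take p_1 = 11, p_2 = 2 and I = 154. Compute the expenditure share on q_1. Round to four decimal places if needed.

Utility is quasi-linear in q_2; the FOC for q_1 is 12/√q_1 = p_1/p_2.
Thus q_1* = (12·p_2/p_1)² — independent of I — with the rest of income spent on q_2.
Plugging in: q_1* = (12·2/11)² = 4.7603, q_2* = 50.8182.
Expenditure on q_1: 11·4.7603 = 52.3636; share = 0.34.

share on q_1 = 0.34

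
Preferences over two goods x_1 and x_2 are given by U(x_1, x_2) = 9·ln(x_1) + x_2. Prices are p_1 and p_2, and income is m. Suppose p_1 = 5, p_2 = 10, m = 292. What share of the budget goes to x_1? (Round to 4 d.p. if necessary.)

Set MRS = p_1/p_2: (9/x_1)/1 = p_1/p_2.
So x_1*(p_1,p_2) = 9·p_2/p_1, independent of income; and x_2* = (m − 9·p_2)/p_2.
At the given prices: x_1* = 9·10/5 = 18, and x_2* = 20.2.
Expenditure on x_1: 5·18 = 90; share = 0.3082.

share on x_1 = 0.3082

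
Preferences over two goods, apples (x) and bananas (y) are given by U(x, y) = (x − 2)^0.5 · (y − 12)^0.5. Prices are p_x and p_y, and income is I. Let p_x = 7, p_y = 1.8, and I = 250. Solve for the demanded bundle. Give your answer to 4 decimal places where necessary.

x* = 17.3143, y* = 71.5556

MRS = (y−12)/(x−2). Tangency with p_x/p_y gives y−12 = (p_x/p_y)·(x−2).
After buying the subsistence bundle (2, 12), a share 0.5 of the remaining income goes to x: x* = 2 + 0.5·(I − 2p_x − 12p_y)/p_x.
Discretionary income = 250 − 2·7 − 12·1.8 = 214.4; x* = 2 + 0.5·214.4/7 = 17.3143; y* = 12 + 0.5·214.4/1.8 = 71.5556.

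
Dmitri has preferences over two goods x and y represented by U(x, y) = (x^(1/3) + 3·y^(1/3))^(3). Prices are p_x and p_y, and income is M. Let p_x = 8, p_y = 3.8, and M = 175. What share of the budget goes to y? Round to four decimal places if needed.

MRS = MU_x/MU_y = (1/3)·(y/x)^(2/3). Set equal to p_x/p_y.
Solve for the ratio: y/x = [3·p_x/p_y]^(1.5).
Substitute y = (y/x)·x into the budget: x* = M/(p_x + p_y·(y/x)).
Numerically y/x = 15.872359, so x* = 175/(8 + 3.8·15.872359) = 2.5617 and y* = 15.872359·2.5617 = 40.6597.
Expenditure on y: 3.8·40.6597 = 154.5067; share = 0.8829.

share on y = 0.8829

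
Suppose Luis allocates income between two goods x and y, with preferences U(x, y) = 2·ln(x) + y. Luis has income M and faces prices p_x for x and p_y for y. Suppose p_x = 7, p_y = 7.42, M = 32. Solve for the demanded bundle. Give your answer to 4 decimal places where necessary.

x* = 2.12, y* = 2.3127

MU_x = 2/x, MU_y = 1. Tangency: 2/x = p_x/p_y.
So x*(p_x,p_y) = 2·p_y/p_x, independent of income; and y* = (M − 2·p_y)/p_y.
At the given prices: x* = 2·7.42/7 = 2.12, and y* = 2.3127.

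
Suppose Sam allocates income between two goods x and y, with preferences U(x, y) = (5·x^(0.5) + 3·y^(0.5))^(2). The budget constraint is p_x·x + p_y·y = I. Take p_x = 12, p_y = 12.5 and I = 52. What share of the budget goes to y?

From the CES first-order condition, (5/3)·(y/x)^(0.5) = p_x/p_y.
Solve for the ratio: y/x = [(3/5)·p_x/p_y]^(2).
Substitute y = (y/x)·x into the budget: x* = I/(p_x + p_y·(y/x)).
Numerically y/x = 0.331776, so x* = 52/(12 + 12.5·0.331776) = 3.2204 and y* = 0.331776·3.2204 = 1.0684.
Expenditure on y: 12.5·1.0684 = 13.3555; share = 0.2568.

share on y = 0.2568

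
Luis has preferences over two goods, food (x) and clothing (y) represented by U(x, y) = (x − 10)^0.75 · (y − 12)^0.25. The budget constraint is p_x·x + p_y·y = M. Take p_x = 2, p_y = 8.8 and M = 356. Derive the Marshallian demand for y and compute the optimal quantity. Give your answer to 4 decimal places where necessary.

y* = 18.5455

This is Cobb-Douglas in (x−10, y−12): tangency gives 0.75·p_y·(y−12) = 0.25·p_x·(x−10).
After buying the subsistence bundle (10, 12), a share 0.75 of the remaining income goes to x: x* = 10 + 0.75·(M − 10p_x − 12p_y)/p_x.
Discretionary income = 356 − 10·2 − 12·8.8 = 230.4; y* = 12 + 0.25·230.4/8.8 = 18.5455.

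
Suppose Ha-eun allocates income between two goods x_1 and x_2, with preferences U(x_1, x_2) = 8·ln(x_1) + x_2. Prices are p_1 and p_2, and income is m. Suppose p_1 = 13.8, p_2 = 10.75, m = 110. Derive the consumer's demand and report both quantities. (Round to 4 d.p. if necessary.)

Set MRS = p_1/p_2: (8/x_1)/1 = p_1/p_2.
So x_1*(p_1,p_2) = 8·p_2/p_1, independent of income; and x_2* = (m − 8·p_2)/p_2.
At the given prices: x_1* = 8·10.75/13.8 = 6.2319, and x_2* = 2.2326.

x_1* = 6.2319, x_2* = 2.2326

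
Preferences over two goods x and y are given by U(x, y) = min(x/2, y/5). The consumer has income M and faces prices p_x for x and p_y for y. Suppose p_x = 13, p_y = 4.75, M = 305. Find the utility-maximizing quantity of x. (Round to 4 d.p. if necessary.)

Here 2·13 + 5·4.75 = 49.75, giving x* = 12.2613.

x* = 12.2613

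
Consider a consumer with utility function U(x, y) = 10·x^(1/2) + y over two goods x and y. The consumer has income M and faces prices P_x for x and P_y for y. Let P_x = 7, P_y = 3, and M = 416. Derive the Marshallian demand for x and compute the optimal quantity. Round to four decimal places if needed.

x* = 4.5918

Solve: √x = 5·P_y/P_x, so x*(P_x,P_y) = (5·P_y/P_x)², and y* = (M − P_x·x*)/P_y.
Plugging in: x* = (5·3/7)² = 4.5918.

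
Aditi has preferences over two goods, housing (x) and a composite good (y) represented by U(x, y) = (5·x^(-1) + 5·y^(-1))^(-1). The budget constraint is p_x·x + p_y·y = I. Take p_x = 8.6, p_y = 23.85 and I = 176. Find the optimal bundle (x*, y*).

x* = 7.6783, y* = 4.6108

From the CES first-order condition, (y/x)^(2) = p_x/p_y.
Solve for the ratio: y/x = [p_x/p_y]^(0.5).
With the ratio pinned down, the budget gives x* = I/(p_x + p_y·(y/x)) and y* = (y/x)·x*.
Numerically y/x = 0.600489, so x* = 176/(8.6 + 23.85·0.600489) = 7.6783 and y* = 0.600489·7.6783 = 4.6108.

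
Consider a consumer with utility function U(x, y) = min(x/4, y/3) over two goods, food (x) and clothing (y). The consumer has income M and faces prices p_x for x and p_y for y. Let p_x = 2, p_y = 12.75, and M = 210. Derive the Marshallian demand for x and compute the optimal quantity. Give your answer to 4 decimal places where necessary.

Leontief preferences: the optimum is at the kink where x/4 = y/3, i.e. y = (3/4)·x.
Budget: p_x·x + p_y·(3/4)·x = M, so (4·p_x + 3·p_y)·x = 4·M.
Demand: x*(p_x,p_y,M) = 4·M/(4·p_x + 3·p_y), y* = 3·M/(4·p_x + 3·p_y).
Here 4·2 + 3·12.75 = 46.25, giving x* = 18.1622.

x* = 18.1622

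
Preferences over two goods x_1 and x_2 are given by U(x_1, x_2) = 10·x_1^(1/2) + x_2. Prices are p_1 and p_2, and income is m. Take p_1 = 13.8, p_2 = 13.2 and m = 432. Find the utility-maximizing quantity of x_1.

x_1* = 22.8733

Set MRS = p_1/p_2: 5·x_1^(−1/2) = p_1/p_2.
Solve: √x_1 = 5·p_2/p_1, so x_1*(p_1,p_2) = (5·p_2/p_1)², and x_2* = (m − p_1·x_1*)/p_2.
Plugging in: x_1* = (5·13.2/13.8)² = 22.8733.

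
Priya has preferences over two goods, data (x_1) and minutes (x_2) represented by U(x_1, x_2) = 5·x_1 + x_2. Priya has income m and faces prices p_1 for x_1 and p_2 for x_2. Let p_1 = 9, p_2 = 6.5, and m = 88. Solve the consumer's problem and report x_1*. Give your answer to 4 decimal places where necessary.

Perfect substitutes: compare marginal utility per dollar. 5/p_1 vs 1/p_2 → 0.5556 vs 0.1538.
x_1 gives more utility per dollar, so spend all income on x_1: x_1* = m/p_1, x_2* = 0.
Numerically: x_1* = 9.7778, x_2* = 0.

x_1* = 9.7778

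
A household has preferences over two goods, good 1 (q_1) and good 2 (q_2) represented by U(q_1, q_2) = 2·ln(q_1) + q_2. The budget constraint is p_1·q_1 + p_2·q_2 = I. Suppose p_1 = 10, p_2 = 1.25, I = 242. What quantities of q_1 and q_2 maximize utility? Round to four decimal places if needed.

q_1* = 0.25, q_2* = 191.6

Set MRS = p_1/p_2: (2/q_1)/1 = p_1/p_2.
So q_1*(p_1,p_2) = 2·p_2/p_1, independent of income; and q_2* = (I − 2·p_2)/p_2.
At the given prices: q_1* = 2·1.25/10 = 0.25, and q_2* = 191.6.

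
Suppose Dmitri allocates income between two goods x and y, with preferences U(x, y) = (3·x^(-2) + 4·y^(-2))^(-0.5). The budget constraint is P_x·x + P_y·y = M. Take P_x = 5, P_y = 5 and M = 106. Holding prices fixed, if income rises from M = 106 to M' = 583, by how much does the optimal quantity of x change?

Numerically y/x = 1.100642, so x* = 106/(5 + 5·1.100642) = 10.0922.
At M' = 583: x* = 55.5068. Change: 55.5068 − 10.0922 = 45.4147.

Δx* = 45.4147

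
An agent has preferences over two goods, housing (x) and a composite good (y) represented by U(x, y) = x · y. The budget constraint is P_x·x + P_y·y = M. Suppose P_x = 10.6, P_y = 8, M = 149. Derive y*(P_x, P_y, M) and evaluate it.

y* = 9.3125

MU_x/MU_y = (y)/(x); tangency sets this equal to P_x/P_y.
Rearranging, P_y·y = P_x·x. Substituting into the budget gives P_x·x·(1 + 1) = M.
Demand: x*(P_x,P_y,M) = 0.5·M/P_x and y* = 0.5·M/P_y.
At P_x=10.6, P_y=8, M=149: y* = 0.5·149/8 = 9.3125.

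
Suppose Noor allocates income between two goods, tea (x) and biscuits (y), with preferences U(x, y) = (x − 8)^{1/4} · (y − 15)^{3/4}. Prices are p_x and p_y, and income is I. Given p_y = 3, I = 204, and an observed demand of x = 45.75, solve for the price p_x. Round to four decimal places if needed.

This is Cobb-Douglas in (x−8, y−15): tangency gives 0.25·p_y·(y−15) = 0.75·p_x·(x−8).
Substituting into the budget: x* = 8 + 0.25·(I − 8·p_x − 15·p_y)/p_x, and y* = 15 + 0.75·(…)/p_y.
Set x* = 45.75 in the demand function and solve for p_x: p_x = 1.

p_x = 1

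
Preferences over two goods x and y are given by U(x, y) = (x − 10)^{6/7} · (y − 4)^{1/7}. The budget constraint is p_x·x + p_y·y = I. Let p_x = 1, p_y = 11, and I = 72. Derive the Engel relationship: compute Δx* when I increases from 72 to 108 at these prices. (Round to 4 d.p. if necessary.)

This is Cobb-Douglas in (x−10, y−4): tangency gives 6/7·p_y·(y−4) = 1/7·p_x·(x−10).
Substituting into the budget: x* = 10 + 6/7·(I − 10·p_x − 4·p_y)/p_x, and y* = 4 + 1/7·(…)/p_y.
Discretionary income = 72 − 10·1 − 4·11 = 18; x* = 10 + 6/7·18/1 = 25.4286.
At I' = 108: x* = 56.2857. Change: 56.2857 − 25.4286 = 30.8571.

Δx* = 30.8571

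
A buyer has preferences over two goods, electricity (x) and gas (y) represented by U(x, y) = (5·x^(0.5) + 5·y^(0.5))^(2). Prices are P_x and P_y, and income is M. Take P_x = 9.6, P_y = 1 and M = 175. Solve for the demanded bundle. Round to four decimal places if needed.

x* = 1.7197, y* = 158.4906

Substitute y = (y/x)·x into the budget: x* = M/(P_x + P_y·(y/x)).
Numerically y/x = 92.16, so x* = 175/(9.6 + 1·92.16) = 1.7197 and y* = 92.16·1.7197 = 158.4906.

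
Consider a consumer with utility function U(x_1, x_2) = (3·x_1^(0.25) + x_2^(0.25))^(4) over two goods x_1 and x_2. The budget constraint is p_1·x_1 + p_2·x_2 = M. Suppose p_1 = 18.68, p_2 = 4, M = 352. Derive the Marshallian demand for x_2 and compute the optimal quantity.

From the CES first-order condition, 3·(x_2/x_1)^(0.75) = p_1/p_2.
Solve for the ratio: x_2/x_1 = [(1/3)·p_1/p_2]^(4/3).
With the ratio pinned down, the budget gives x_1* = M/(p_1 + p_2·(x_2/x_1)) and x_2* = (x_2/x_1)·x_1*.
Numerically x_2/x_1 = 1.804101, so x_1* = 352/(18.68 + 4·1.804101) = 13.5926 and x_2* = 1.804101·13.5926 = 24.5225.

x_2* = 24.5225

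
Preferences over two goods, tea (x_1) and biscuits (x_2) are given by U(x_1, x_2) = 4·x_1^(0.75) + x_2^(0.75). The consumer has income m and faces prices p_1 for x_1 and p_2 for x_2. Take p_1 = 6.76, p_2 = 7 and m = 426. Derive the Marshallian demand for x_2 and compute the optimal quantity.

x_2* = 0.2133

MRS = MU_x_1/MU_x_2 = 4·(x_2/x_1)^(0.25). Set equal to p_1/p_2.
Solve for the ratio: x_2/x_1 = [(1/4)·p_1/p_2]^(4).
Substitute x_2 = (x_2/x_1)·x_1 into the budget: x_1* = m/(p_1 + p_2·(x_2/x_1)).
Numerically x_2/x_1 = 0.003397, so x_1* = 426/(6.76 + 7·0.003397) = 62.7968 and x_2* = 0.003397·62.7968 = 0.2133.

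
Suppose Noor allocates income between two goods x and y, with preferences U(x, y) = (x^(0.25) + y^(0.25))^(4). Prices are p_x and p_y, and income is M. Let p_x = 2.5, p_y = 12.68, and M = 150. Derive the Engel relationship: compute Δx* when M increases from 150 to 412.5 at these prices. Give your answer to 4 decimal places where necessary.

Δx* = 66.3707

MRS = MU_x/MU_y = (y/x)^(0.75). Set equal to p_x/p_y.
Hence y/x = (p_x/p_y)^(1/(0.75)), i.e. raised to the 4/3 power.
With the ratio pinned down, the budget gives x* = M/(p_x + p_y·(y/x)) and y* = (y/x)·x*.
Numerically y/x = 0.114752, so x* = 150/(2.5 + 12.68·0.114752) = 37.9261.
At M' = 412.5: x* = 104.2968. Change: 104.2968 − 37.9261 = 66.3707.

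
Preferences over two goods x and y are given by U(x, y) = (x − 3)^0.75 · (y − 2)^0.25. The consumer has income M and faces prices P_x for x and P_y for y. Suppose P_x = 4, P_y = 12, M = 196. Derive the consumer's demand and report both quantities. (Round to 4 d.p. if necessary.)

After buying the subsistence bundle (3, 2), a share 0.75 of the remaining income goes to x: x* = 3 + 0.75·(M − 3P_x − 2P_y)/P_x.
Discretionary income = 196 − 3·4 − 2·12 = 160; x* = 3 + 0.75·160/4 = 33; y* = 2 + 0.25·160/12 = 5.3333.

x* = 33, y* = 5.3333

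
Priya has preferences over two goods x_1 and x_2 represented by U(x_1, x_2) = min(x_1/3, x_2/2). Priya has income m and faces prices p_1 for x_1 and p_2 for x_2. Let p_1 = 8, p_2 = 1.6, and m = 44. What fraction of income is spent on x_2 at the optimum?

Leontief preferences: the optimum is at the kink where x_1/3 = x_2/2, i.e. x_2 = (2/3)·x_1.
Budget: p_1·x_1 + p_2·(2/3)·x_1 = m, so (3·p_1 + 2·p_2)·x_1 = 3·m.
Demand: x_1*(p_1,p_2,m) = 3·m/(3·p_1 + 2·p_2), x_2* = 2·m/(3·p_1 + 2·p_2).
Here 3·8 + 2·1.6 = 27.2, giving x_1* = 4.8529 and x_2* = 3.2353.
Expenditure on x_2: 1.6·3.2353 = 5.1765; share = 0.1176.

share on x_2 = 0.1176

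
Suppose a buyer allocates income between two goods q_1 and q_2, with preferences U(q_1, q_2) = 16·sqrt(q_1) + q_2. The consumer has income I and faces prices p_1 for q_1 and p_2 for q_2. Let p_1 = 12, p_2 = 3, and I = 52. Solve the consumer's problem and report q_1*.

q_1* = 4

Thus q_1* = (8·p_2/p_1)² — independent of I — with the rest of income spent on q_2.
Plugging in: q_1* = (8·3/12)² = 4.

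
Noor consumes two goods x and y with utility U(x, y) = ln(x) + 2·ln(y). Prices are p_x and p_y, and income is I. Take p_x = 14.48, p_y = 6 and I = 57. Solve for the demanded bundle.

Tangency: MRS = (1/2)·y/x = p_x/p_y.
So p_y·y = 2·p_x·x; combined with the budget, a share 1/3 of income goes to x.
Demand: x*(p_x,p_y,I) = 1/3·I/p_x and y* = 2/3·I/p_y.
At p_x=14.48, p_y=6, I=57: x* = 1/3·57/14.48 = 1.3122, y* = 6.3333.

x* = 1.3122, y* = 6.3333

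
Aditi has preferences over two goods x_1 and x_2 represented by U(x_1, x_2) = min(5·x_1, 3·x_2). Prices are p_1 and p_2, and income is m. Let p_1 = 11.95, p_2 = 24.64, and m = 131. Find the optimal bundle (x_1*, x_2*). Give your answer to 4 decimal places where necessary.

x_1* = 2.4709, x_2* = 4.1182

With perfect complements, no substitution: consume in ratio x_1:x_2 = 3:5.
Budget: p_1·x_1 + p_2·(5/3)·x_1 = m, so (3·p_1 + 5·p_2)·x_1 = 3·m.
Demand: x_1*(p_1,p_2,m) = 3·m/(3·p_1 + 5·p_2), x_2* = 5·m/(3·p_1 + 5·p_2).
Here 3·11.95 + 5·24.64 = 159.05, giving x_1* = 2.4709 and x_2* = 4.1182.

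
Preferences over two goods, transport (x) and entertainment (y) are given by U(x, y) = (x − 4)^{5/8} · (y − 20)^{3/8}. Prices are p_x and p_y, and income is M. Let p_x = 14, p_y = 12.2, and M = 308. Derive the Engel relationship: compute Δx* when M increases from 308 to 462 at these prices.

Δx* = 6.875

Let x' = x−4, y' = y−20. MRS = (5/3)·y'/x' = p_x/p_y.
After buying the subsistence bundle (4, 20), a share 0.625 of the remaining income goes to x: x* = 4 + 0.625·(M − 4p_x − 20p_y)/p_x.
Discretionary income = 308 − 4·14 − 20·12.2 = 8; x* = 4 + 0.625·8/14 = 4.3571.
At M' = 462: x* = 11.2321. Change: 11.2321 − 4.3571 = 6.875.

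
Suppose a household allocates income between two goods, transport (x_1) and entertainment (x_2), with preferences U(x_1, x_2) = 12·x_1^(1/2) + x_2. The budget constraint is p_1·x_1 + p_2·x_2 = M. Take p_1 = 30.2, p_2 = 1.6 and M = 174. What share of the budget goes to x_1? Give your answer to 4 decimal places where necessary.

Thus x_1* = (6·p_2/p_1)² — independent of M — with the rest of income spent on x_2.
Plugging in: x_1* = (6·1.6/30.2)² = 0.101, x_2* = 106.8427.
Expenditure on x_1: 30.2·0.101 = 3.0517; share = 0.0175.

share on x_1 = 0.0175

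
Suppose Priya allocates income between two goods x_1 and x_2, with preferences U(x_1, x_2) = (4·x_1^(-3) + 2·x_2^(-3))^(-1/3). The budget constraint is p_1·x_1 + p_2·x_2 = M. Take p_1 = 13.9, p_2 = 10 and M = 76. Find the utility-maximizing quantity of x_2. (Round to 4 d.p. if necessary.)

From the CES first-order condition, 2·(x_2/x_1)^(4) = p_1/p_2.
Solve for the ratio: x_2/x_1 = [(1/2)·p_1/p_2]^(0.25).
With the ratio pinned down, the budget gives x_1* = M/(p_1 + p_2·(x_2/x_1)) and x_2* = (x_2/x_1)·x_1*.
Numerically x_2/x_1 = 0.913053, so x_1* = 76/(13.9 + 10·0.913053) = 3.3 and x_2* = 0.913053·3.3 = 3.013.

x_2* = 3.013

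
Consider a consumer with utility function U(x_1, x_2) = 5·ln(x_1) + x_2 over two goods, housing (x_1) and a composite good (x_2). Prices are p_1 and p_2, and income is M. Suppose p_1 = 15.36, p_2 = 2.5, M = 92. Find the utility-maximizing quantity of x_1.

x_1* = 0.8138

MU_x_1 = 5/x_1, MU_x_2 = 1. Tangency: 5/x_1 = p_1/p_2.
So x_1*(p_1,p_2) = 5·p_2/p_1, independent of income; and x_2* = (M − 5·p_2)/p_2.
At the given prices: x_1* = 5·2.5/15.36 = 0.8138.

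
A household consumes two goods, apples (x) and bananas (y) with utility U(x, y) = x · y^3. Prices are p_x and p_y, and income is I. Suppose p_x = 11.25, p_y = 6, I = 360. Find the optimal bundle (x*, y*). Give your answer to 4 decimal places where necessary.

The MRS is (1/3)·y/x. Set MRS = p_x/p_y.
Rearranging, p_y·y = 3·p_x·x. Substituting into the budget gives p_x·x·(1 + 3) = I.
Demand: x*(p_x,p_y,I) = 0.25·I/p_x and y* = 0.75·I/p_y.
At p_x=11.25, p_y=6, I=360: x* = 0.25·360/11.25 = 8, y* = 45.

x* = 8, y* = 45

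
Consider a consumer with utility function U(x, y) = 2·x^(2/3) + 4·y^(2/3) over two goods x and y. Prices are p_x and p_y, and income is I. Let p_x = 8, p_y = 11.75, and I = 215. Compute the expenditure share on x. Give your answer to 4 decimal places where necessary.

share on x = 0.2124

MRS = MU_x/MU_y = (1/2)·(y/x)^(1/3). Set equal to p_x/p_y.
Hence y/x = (2·p_x/p_y)^(1/(1/3)), i.e. raised to the 3 power.
Substitute y = (y/x)·x into the budget: x* = I/(p_x + p_y·(y/x)).
Numerically y/x = 2.524913, so x* = 215/(8 + 11.75·2.524913) = 5.7078 and y* = 2.524913·5.7078 = 14.4117.
Expenditure on x: 8·5.7078 = 45.6624; share = 0.2124.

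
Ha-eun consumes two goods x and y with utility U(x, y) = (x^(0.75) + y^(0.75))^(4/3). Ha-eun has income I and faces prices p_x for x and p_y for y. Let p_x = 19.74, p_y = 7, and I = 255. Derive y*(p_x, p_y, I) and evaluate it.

MU_x ∝ x^(-0.25), MU_y ∝ y^(-0.25), so MRS = (y/x)^(0.25) = p_x/p_y.
Solve for the ratio: y/x = [p_x/p_y]^(4).
Substitute y = (y/x)·x into the budget: x* = I/(p_x + p_y·(y/x)).
Numerically y/x = 63.240666, so x* = 255/(19.74 + 7·63.240666) = 0.5514 and y* = 63.240666·0.5514 = 34.8735.

y* = 34.8735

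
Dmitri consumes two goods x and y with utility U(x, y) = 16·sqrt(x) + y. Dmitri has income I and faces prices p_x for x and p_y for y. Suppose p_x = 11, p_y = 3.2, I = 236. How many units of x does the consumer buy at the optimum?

MU_x = 8/√x, MU_y = 1. Tangency: 8/√x = p_x/p_y.
Thus x* = (8·p_y/p_x)² — independent of I — with the rest of income spent on y.
Plugging in: x* = (8·3.2/11)² = 5.4162.

x* = 5.4162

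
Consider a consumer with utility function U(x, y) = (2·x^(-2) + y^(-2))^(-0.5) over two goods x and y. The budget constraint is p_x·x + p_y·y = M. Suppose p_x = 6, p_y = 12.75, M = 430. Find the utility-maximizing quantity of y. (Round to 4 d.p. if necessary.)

MU_x ∝ 2·x^(-3), MU_y ∝ y^(-3), so MRS = 2·(y/x)^(3) = p_x/p_y.
Solve for the ratio: y/x = [(1/2)·p_x/p_y]^(1/3).
With the ratio pinned down, the budget gives x* = M/(p_x + p_y·(y/x)) and y* = (y/x)·x*.
Numerically y/x = 0.617358, so x* = 430/(6 + 12.75·0.617358) = 30.9992 and y* = 0.617358·30.9992 = 19.1376.

y* = 19.1376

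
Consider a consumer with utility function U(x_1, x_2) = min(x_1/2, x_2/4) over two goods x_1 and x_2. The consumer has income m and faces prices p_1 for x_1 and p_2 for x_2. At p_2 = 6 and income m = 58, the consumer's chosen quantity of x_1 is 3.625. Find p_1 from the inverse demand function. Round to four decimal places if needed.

Leontief preferences: the optimum is at the kink where x_1/2 = x_2/4, i.e. x_2 = 2·x_1.
Budget: p_1·x_1 + p_2·2·x_1 = m, so (2·p_1 + 4·p_2)·x_1 = 2·m.
Demand: x_1*(p_1,p_2,m) = 2·m/(2·p_1 + 4·p_2), x_2* = 4·m/(2·p_1 + 4·p_2).
Set x_1* = 3.625 in the demand function and solve for p_1: p_1 = 4.

p_1 = 4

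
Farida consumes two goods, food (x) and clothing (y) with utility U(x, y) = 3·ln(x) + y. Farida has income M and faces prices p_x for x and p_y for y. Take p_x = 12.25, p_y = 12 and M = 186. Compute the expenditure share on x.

share on x = 0.1935

Set MRS = p_x/p_y: (3/x)/1 = p_x/p_y.
So x*(p_x,p_y) = 3·p_y/p_x, independent of income; and y* = (M − 3·p_y)/p_y.
At the given prices: x* = 3·12/12.25 = 2.9388, and y* = 12.5.
Expenditure on x: 12.25·2.9388 = 36; share = 0.1935.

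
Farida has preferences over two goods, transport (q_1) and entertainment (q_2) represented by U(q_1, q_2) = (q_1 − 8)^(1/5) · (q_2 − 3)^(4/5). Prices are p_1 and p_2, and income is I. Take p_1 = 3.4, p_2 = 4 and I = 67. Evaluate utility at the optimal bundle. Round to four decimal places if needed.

Let q_1' = q_1−8, q_2' = q_2−3. MRS = (1/4)·q_2'/q_1' = p_1/p_2.
Substituting into the budget: q_1* = 8 + 0.2·(I − 8·p_1 − 3·p_2)/p_1, and q_2* = 3 + 0.8·(…)/p_2.
Discretionary income = 67 − 8·3.4 − 3·4 = 27.8; q_1* = 8 + 0.2·27.8/3.4 = 9.6353; q_2* = 3 + 0.8·27.8/4 = 8.56.
Utility at the optimum: U(9.6353, 8.56) = 4.3529.

V = 4.3529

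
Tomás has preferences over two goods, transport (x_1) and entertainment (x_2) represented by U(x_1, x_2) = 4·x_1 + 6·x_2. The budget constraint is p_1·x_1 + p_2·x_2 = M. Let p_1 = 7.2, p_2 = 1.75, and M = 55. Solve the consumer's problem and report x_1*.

Perfect substitutes: compare marginal utility per dollar. 4/p_1 vs 6/p_2 → 0.5556 vs 3.4286.
x_2 gives more utility per dollar, so spend all income on x_2: x_2* = M/p_2, x_1* = 0.
Numerically: x_1* = 0, x_2* = 31.4286.

x_1* = 0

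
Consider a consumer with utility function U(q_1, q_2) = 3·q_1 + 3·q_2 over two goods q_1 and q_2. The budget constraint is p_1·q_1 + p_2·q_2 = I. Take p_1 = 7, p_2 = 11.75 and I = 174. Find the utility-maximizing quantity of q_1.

Perfect substitutes: compare marginal utility per dollar. 3/p_1 vs 3/p_2 → 0.4286 vs 0.2553.
q_1 gives more utility per dollar, so spend all income on q_1: q_1* = I/p_1, q_2* = 0.
Numerically: q_1* = 24.8571, q_2* = 0.

q_1* = 24.8571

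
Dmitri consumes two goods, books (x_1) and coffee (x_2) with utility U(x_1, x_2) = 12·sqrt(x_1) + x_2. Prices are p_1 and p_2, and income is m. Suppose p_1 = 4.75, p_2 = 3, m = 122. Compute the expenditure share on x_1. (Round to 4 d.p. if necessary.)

share on x_1 = 0.5591

Utility is quasi-linear in x_2; the FOC for x_1 is 6/√x_1 = p_1/p_2.
Solve: √x_1 = 6·p_2/p_1, so x_1*(p_1,p_2) = (6·p_2/p_1)², and x_2* = (m − p_1·x_1*)/p_2.
Plugging in: x_1* = (6·3/4.75)² = 14.3601, x_2* = 17.9298.
Expenditure on x_1: 4.75·14.3601 = 68.2105; share = 0.5591.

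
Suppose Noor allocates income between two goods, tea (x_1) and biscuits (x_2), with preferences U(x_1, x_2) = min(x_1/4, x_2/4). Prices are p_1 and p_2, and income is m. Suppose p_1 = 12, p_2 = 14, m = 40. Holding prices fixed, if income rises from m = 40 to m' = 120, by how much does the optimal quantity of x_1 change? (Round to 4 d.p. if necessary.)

Δx_1* = 3.0769

Leontief preferences: the optimum is at the kink where x_1/4 = x_2/4, i.e. x_2 = x_1.
Budget: p_1·x_1 + p_2·x_1 = m, so (4·p_1 + 4·p_2)·x_1 = 4·m.
Demand: x_1*(p_1,p_2,m) = 4·m/(4·p_1 + 4·p_2), x_2* = 4·m/(4·p_1 + 4·p_2).
Here 4·12 + 4·14 = 104, giving x_1* = 1.5385.
At m' = 120: x_1* = 4.6154. Change: 4.6154 − 1.5385 = 3.0769.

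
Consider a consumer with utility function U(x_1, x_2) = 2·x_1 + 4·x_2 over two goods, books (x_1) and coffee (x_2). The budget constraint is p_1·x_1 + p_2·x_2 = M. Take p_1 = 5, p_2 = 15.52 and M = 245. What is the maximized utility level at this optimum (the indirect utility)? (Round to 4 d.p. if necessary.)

Perfect substitutes: compare marginal utility per dollar. 2/p_1 vs 4/p_2 → 0.4 vs 0.2577.
x_1 gives more utility per dollar, so spend all income on x_1: x_1* = M/p_1, x_2* = 0.
Numerically: x_1* = 49, x_2* = 0.
Utility at the optimum: U(49, 0) = 98.

V = 98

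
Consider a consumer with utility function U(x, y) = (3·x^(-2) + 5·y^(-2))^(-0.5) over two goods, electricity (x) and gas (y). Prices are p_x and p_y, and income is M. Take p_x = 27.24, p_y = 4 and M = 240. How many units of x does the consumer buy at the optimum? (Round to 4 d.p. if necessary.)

MU_x ∝ 3·x^(-3), MU_y ∝ 5·y^(-3), so MRS = (3/5)·(y/x)^(3) = p_x/p_y.
Solve for the ratio: y/x = [(5/3)·p_x/p_y]^(1/3).
With the ratio pinned down, the budget gives x* = M/(p_x + p_y·(y/x)) and y* = (y/x)·x*.
Numerically y/x = 2.247322, so x* = 240/(27.24 + 4·2.247322) = 6.6245.

x* = 6.6245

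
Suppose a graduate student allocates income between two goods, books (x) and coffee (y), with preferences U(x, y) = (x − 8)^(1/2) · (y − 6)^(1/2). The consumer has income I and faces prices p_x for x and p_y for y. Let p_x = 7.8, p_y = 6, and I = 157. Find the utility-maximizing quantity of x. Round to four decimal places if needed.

x* = 11.7564

This is Cobb-Douglas in (x−8, y−6): tangency gives 0.5·p_y·(y−6) = 0.5·p_x·(x−8).
After buying the subsistence bundle (8, 6), a share 0.5 of the remaining income goes to x: x* = 8 + 0.5·(I − 8p_x − 6p_y)/p_x.
Discretionary income = 157 − 8·7.8 − 6·6 = 58.6; x* = 8 + 0.5·58.6/7.8 = 11.7564.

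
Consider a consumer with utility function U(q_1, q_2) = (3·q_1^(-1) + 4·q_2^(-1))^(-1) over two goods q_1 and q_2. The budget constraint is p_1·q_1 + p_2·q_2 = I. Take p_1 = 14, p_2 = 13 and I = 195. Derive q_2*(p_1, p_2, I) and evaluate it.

q_2* = 7.9001

MU_q_1 ∝ 3·q_1^(-2), MU_q_2 ∝ 4·q_2^(-2), so MRS = (3/4)·(q_2/q_1)^(2) = p_1/p_2.
Solve for the ratio: q_2/q_1 = [(4/3)·p_1/p_2]^(0.5).
Substitute q_2 = (q_2/q_1)·q_1 into the budget: q_1* = I/(p_1 + p_2·(q_2/q_1)).
Numerically q_2/q_1 = 1.198289, so q_1* = 195/(14 + 13·1.198289) = 6.5928 and q_2* = 1.198289·6.5928 = 7.9001.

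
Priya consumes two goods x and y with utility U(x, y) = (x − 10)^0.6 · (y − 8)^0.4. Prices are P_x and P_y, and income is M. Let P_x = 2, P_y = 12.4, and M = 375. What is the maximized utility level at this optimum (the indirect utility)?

V = 31.4506

This is Cobb-Douglas in (x−10, y−8): tangency gives 0.6·P_y·(y−8) = 0.4·P_x·(x−10).
After buying the subsistence bundle (10, 8), a share 0.6 of the remaining income goes to x: x* = 10 + 0.6·(M − 10P_x − 8P_y)/P_x.
Discretionary income = 375 − 10·2 − 8·12.4 = 255.8; x* = 10 + 0.6·255.8/2 = 86.74; y* = 8 + 0.4·255.8/12.4 = 16.2516.
Utility at the optimum: U(86.74, 16.2516) = 31.4506.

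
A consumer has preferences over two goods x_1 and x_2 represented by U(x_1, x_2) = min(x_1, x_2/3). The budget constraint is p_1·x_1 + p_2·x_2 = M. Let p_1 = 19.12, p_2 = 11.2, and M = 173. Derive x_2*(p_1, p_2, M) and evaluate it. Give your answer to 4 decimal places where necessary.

Demand: x_1*(p_1,p_2,M) = M/(p_1 + 3·p_2), x_2* = 3·M/(p_1 + 3·p_2).
Here 19.12 + 3·11.2 = 52.72, giving x_2* = 9.8445.

x_2* = 9.8445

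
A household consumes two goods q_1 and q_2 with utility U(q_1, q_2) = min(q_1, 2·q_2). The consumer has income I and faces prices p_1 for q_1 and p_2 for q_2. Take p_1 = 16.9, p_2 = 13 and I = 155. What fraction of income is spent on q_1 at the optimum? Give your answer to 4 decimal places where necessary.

Here 2·16.9 + 13 = 46.8, giving q_1* = 6.6239 and q_2* = 3.312.
Expenditure on q_1: 16.9·6.6239 = 111.9444; share = 0.7222.

share on q_1 = 0.7222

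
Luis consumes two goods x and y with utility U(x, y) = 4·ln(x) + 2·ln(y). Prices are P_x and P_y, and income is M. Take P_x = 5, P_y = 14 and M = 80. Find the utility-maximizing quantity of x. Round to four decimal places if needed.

x* = 10.6667

MU_x/MU_y = (4·y)/(2·x); tangency sets this equal to P_x/P_y.
Rearranging, P_y·y = (1/2)·P_x·x. Substituting into the budget gives P_x·x·(1 + (1/2)) = M.
Demand: x*(P_x,P_y,M) = 2/3·M/P_x and y* = 1/3·M/P_y.
At P_x=5, P_y=14, M=80: x* = 2/3·80/5 = 10.6667.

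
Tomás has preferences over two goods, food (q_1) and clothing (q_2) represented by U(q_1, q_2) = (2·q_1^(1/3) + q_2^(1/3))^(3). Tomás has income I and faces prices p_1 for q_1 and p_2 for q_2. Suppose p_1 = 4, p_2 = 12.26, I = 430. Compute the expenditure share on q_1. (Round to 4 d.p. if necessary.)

share on q_1 = 0.832

From the CES first-order condition, 2·(q_2/q_1)^(2/3) = p_1/p_2.
Solve for the ratio: q_2/q_1 = [(1/2)·p_1/p_2]^(1.5).
With the ratio pinned down, the budget gives q_1* = I/(p_1 + p_2·(q_2/q_1)) and q_2* = (q_2/q_1)·q_1*.
Numerically q_2/q_1 = 0.065888, so q_1* = 430/(4 + 12.26·0.065888) = 89.4381 and q_2* = 0.065888·89.4381 = 5.8929.
Expenditure on q_1: 4·89.4381 = 357.7526; share = 0.832.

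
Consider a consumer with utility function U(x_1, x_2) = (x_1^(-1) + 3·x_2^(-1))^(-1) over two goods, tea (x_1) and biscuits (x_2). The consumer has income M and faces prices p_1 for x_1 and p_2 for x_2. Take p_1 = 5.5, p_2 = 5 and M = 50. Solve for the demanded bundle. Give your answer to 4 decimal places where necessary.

x_1* = 3.4287, x_2* = 6.2285

MRS = MU_x_1/MU_x_2 = (1/3)·(x_2/x_1)^(2). Set equal to p_1/p_2.
Hence x_2/x_1 = (3·p_1/p_2)^(1/(2)), i.e. raised to the 0.5 power.
Substitute x_2 = (x_2/x_1)·x_1 into the budget: x_1* = M/(p_1 + p_2·(x_2/x_1)).
Numerically x_2/x_1 = 1.81659, so x_1* = 50/(5.5 + 5·1.81659) = 3.4287 and x_2* = 1.81659·3.4287 = 6.2285.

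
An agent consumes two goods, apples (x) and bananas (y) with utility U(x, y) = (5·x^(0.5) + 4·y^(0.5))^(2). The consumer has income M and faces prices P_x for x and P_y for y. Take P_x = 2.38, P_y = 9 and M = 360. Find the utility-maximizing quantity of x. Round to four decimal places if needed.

x* = 129.366

MRS = MU_x/MU_y = (5/4)·(y/x)^(0.5). Set equal to P_x/P_y.
Hence y/x = ((4/5)·P_x/P_y)^(1/(0.5)), i.e. raised to the 2 power.
Substitute y = (y/x)·x into the budget: x* = M/(P_x + P_y·(y/x)).
Numerically y/x = 0.044756, so x* = 360/(2.38 + 9·0.044756) = 129.366.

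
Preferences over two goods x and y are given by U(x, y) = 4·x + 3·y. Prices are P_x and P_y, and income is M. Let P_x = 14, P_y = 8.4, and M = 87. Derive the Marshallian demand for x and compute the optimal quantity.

Perfect substitutes: compare marginal utility per dollar. 4/P_x vs 3/P_y → 0.2857 vs 0.3571.
y gives more utility per dollar, so spend all income on y: y* = M/P_y, x* = 0.
Numerically: x* = 0, y* = 10.3571.

x* = 0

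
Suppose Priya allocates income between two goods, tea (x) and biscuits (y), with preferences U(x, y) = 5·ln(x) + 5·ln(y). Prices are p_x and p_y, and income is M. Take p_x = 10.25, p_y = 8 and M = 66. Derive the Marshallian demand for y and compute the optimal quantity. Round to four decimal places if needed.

The MRS is y/x. Set MRS = p_x/p_y.
Rearranging, p_y·y = p_x·x. Substituting into the budget gives p_x·x·(1 + 1) = M.
Demand: x*(p_x,p_y,M) = 0.5·M/p_x and y* = 0.5·M/p_y.
At p_x=10.25, p_y=8, M=66: y* = 0.5·66/8 = 4.125.

y* = 4.125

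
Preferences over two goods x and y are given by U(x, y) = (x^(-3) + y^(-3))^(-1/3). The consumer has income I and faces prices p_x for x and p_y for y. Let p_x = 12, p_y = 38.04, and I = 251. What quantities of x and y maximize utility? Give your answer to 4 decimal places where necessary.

x* = 6.1962, y* = 4.6437

With the ratio pinned down, the budget gives x* = I/(p_x + p_y·(y/x)) and y* = (y/x)·x*.
Numerically y/x = 0.749437, so x* = 251/(12 + 38.04·0.749437) = 6.1962 and y* = 0.749437·6.1962 = 4.6437.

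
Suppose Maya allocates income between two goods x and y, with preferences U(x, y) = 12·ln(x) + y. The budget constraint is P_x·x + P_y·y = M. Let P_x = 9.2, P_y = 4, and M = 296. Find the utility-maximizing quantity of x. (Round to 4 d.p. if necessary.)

So x*(P_x,P_y) = 12·P_y/P_x, independent of income; and y* = (M − 12·P_y)/P_y.
At the given prices: x* = 12·4/9.2 = 5.2174.

x* = 5.2174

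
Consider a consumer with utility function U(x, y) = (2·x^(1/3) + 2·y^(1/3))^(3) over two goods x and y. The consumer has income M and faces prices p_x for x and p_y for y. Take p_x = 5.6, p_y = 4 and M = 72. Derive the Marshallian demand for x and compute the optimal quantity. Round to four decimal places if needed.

From the CES first-order condition, (y/x)^(2/3) = p_x/p_y.
Solve for the ratio: y/x = [p_x/p_y]^(1.5).
With the ratio pinned down, the budget gives x* = M/(p_x + p_y·(y/x)) and y* = (y/x)·x*.
Numerically y/x = 1.656502, so x* = 72/(5.6 + 4·1.656502) = 5.8891.

x* = 5.8891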